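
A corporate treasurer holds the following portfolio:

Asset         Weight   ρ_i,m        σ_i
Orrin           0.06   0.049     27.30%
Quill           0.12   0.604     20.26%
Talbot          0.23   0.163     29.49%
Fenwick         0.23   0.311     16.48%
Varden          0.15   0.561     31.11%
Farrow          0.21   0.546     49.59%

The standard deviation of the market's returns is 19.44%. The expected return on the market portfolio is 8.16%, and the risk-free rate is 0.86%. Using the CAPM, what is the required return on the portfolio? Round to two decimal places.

5.42%

β_Orrin = 0.049 × 27.30% / 19.44% = 0.0688
β_Quill = 0.604 × 20.26% / 19.44% = 0.6295
β_Talbot = 0.163 × 29.49% / 19.44% = 0.2473
β_Fenwick = 0.311 × 16.48% / 19.44% = 0.2636
β_Varden = 0.561 × 31.11% / 19.44% = 0.8978
β_Farrow = 0.546 × 49.59% / 19.44% = 1.3928
β_P = Σ w_i β_i = 0.06×0.0688 + 0.12×0.6295 + 0.23×0.2473 + 0.23×0.2636 + 0.15×0.8978 + 0.21×1.3928 = 0.6243
MRP = 8.16% − 0.86% = 7.30%
E(R_P) = R_f + β_P × MRP = 0.86% + 0.6243 × 7.30% = 5.42%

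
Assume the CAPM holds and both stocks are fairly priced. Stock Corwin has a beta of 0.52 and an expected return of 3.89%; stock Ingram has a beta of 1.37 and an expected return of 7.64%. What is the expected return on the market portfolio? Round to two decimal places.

Both satisfy E(R) = R_f + β·MRP, so the slope of the SML is
MRP = (7.64% − 3.89%) / (1.37 − 0.52) = 3.75% / 0.85 = 4.4118%
R_f = E(R_Corwin) − β_Corwin·MRP = 3.89% − 0.52 × 4.4118% = 1.5959%
E(R_m) = R_f + MRP = 1.5959% + 4.4118% = 6.01%

6.01%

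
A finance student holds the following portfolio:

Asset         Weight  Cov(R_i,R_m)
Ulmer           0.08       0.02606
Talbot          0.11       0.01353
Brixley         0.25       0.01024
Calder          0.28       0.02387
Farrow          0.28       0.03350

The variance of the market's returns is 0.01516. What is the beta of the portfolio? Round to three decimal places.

β_Ulmer = 0.02606 / 0.01516 = 1.7190
β_Talbot = 0.01353 / 0.01516 = 0.8925
β_Brixley = 0.01024 / 0.01516 = 0.6755
β_Calder = 0.02387 / 0.01516 = 1.5745
β_Farrow = 0.03350 / 0.01516 = 2.2098
β_P = Σ w_i β_i = 0.08×1.7190 + 0.11×0.8925 + 0.25×0.6755 + 0.28×1.5745 + 0.28×2.2098 = 1.4642

1.464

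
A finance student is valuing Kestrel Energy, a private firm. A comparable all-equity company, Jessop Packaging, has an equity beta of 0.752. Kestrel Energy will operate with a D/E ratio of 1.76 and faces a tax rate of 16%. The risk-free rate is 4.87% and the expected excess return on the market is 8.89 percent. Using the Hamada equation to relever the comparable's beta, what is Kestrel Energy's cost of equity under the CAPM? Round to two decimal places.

21.44%

β_L = β_U × [1 + (1 − t)(D/E)] = 0.752 × [1 + (1 − 0.16) × 1.76]
    = 0.752 × [1 + 0.84 × 1.76] = 0.752 × 2.4784 = 1.8638
E(R) = R_f + β_L × MRP = 4.87% + 1.8638 × 8.89% = 21.44%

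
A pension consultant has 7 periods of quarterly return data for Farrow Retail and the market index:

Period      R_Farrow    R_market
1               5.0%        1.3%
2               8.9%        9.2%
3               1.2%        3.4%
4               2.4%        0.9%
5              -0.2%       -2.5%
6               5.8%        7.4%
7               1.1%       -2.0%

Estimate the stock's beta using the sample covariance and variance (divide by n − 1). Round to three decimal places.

Mean R_i = (5.0 + 8.9 + 1.2 + 2.4 − 0.2 + 5.8 + 1.1) / 7 = 3.4571%
Mean R_m = (1.3 + 9.2 + 3.4 + 0.9 − 2.5 + 7.4 − 2.0) / 7 = 2.5286%
Σ(R_i − R̄_i)(R_m − R̄_m) = 74.6486  ⇒  Cov = 74.6486 / 6 = 12.4414
Σ(R_m − R̄_m)² = 118.9543  ⇒  Var(R_m) = 118.9543 / 6 = 19.8257
β = Cov / Var(R_m) = 12.4414 / 19.8257 = 0.6275

0.628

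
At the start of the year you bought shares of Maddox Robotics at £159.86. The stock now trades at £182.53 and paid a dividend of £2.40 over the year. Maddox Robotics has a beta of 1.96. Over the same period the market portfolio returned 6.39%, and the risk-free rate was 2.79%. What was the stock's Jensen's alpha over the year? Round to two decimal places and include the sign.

+5.84%

Realised HPR = (P1 + D1 − P0) / P0 = (182.53 + 2.40 − 159.86) / 159.86 = 25.07 / 159.86 = 15.6825%
MRP = 6.39% − 2.79% = 3.60%
CAPM required = R_f + β·MRP = 2.79% + 1.96 × 3.60% = 9.8460%
α = realised − required = 15.6825% − 9.8460% = +5.84%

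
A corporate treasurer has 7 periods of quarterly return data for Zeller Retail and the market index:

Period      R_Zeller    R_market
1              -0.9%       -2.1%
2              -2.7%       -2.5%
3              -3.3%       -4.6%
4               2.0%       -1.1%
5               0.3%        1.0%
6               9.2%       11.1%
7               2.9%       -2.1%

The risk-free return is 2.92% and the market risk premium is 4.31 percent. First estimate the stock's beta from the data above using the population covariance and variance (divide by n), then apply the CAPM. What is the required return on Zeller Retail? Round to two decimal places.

6.07%

Mean R_i = (-0.9 − 2.7 − 3.3 + 2.0 + 0.3 + 9.2 + 2.9) / 7 = 1.0714%
Mean R_m = (-2.1 − 2.5 − 4.6 − 1.1 + 1.0 + 11.1 − 2.1) / 7 = -0.0429%
Σ(R_i − R̄_i)(R_m − R̄_m) = 118.2714  ⇒  Cov = 118.2714 / 7 = 16.8959
Σ(R_m − R̄_m)² = 161.6371  ⇒  Var(R_m) = 161.6371 / 7 = 23.0910
β = Cov / Var(R_m) = 16.8959 / 23.0910 = 0.7317
E(R) = R_f + β × MRP = 2.92% + 0.7317 × 4.31% = 6.07%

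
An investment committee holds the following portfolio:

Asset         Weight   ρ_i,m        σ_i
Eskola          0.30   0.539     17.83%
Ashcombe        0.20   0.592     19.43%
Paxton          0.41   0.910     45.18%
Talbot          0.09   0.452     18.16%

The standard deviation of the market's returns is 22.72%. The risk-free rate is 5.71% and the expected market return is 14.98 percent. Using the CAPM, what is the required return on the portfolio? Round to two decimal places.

β_Eskola = 0.539 × 17.83% / 22.72% = 0.4230
β_Ashcombe = 0.592 × 19.43% / 22.72% = 0.5063
β_Paxton = 0.910 × 45.18% / 22.72% = 1.8096
β_Talbot = 0.452 × 18.16% / 22.72% = 0.3613
β_P = Σ w_i β_i = 0.30×0.4230 + 0.20×0.5063 + 0.41×1.8096 + 0.09×0.3613 = 1.0026
MRP = 14.98% − 5.71% = 9.27%
E(R_P) = R_f + β_P × MRP = 5.71% + 1.0026 × 9.27% = 15.00%

15.00%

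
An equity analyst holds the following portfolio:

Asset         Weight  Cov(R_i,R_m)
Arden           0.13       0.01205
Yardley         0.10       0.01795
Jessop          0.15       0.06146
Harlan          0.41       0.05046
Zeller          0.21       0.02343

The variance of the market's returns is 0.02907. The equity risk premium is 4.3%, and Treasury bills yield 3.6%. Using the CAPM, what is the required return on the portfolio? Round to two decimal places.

9.25%

β_Arden = 0.01205 / 0.02907 = 0.4145
β_Yardley = 0.01795 / 0.02907 = 0.6175
β_Jessop = 0.06146 / 0.02907 = 2.1142
β_Harlan = 0.05046 / 0.02907 = 1.7358
β_Zeller = 0.02343 / 0.02907 = 0.8060
β_P = Σ w_i β_i = 0.13×0.4145 + 0.10×0.6175 + 0.15×2.1142 + 0.41×1.7358 + 0.21×0.8060 = 1.3137
E(R_P) = R_f + β_P × MRP = 3.6% + 1.3137 × 4.3% = 9.25%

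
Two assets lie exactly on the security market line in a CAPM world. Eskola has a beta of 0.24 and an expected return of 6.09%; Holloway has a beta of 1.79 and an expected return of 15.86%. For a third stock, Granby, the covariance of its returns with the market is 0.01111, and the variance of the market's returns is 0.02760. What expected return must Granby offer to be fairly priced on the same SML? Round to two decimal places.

MRP = (15.86% − 6.09%) / (1.79 − 0.24) = 6.3032%
R_f = 6.09% − 0.24 × 6.3032% = 4.5772%
β_Granby = Cov / Var(R_m) = 0.01111 / 0.02760 = 0.4025
E(R_Granby) = R_f + β × MRP = 4.5772% + 0.4025 × 6.3032% = 7.11%

7.11%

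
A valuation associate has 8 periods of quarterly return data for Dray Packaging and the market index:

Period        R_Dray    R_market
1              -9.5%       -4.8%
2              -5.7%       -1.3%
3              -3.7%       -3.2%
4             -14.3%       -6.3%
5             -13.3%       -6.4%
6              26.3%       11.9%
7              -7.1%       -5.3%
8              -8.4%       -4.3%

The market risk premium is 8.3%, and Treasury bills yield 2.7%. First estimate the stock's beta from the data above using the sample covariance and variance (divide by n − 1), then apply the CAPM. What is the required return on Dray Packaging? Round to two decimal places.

Mean R_i = (-9.5 − 5.7 − 3.7 − 14.3 − 13.3 + 26.3 − 7.1 − 8.4) / 8 = -4.4625%
Mean R_m = (-4.8 − 1.3 − 3.2 − 6.3 − 6.4 + 11.9 − 5.3 − 4.3) / 8 = -2.4625%
Σ(R_i − R̄_i)(R_m − R̄_m) = 538.8688  ⇒  Cov = 538.8688 / 7 = 76.9813
Σ(R_m − R̄_m)² = 255.2988  ⇒  Var(R_m) = 255.2988 / 7 = 36.4713
β = Cov / Var(R_m) = 76.9813 / 36.4713 = 2.1107
E(R) = R_f + β × MRP = 2.7% + 2.1107 × 8.3% = 20.22%

20.22%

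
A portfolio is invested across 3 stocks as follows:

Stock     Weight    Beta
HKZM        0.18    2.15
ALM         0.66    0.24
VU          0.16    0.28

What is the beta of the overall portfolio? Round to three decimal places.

0.590

β_P = Σ w_i β_i = 0.18×2.15 + 0.66×0.24 + 0.16×0.28 = 0.5902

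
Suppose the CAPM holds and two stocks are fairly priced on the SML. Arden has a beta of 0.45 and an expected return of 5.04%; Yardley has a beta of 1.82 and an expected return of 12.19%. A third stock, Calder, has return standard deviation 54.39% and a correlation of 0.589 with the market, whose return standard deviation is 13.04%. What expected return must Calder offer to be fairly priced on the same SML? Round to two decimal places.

MRP = (12.19% − 5.04%) / (1.82 − 0.45) = 5.2190%
R_f = 5.04% − 0.45 × 5.2190% = 2.6915%
β_Calder = ρ·σ_i/σ_m = 0.589 × 54.39 / 13.04 = 2.4567
E(R_Calder) = R_f + β × MRP = 2.6915% + 2.4567 × 5.2190% = 15.51%

15.51%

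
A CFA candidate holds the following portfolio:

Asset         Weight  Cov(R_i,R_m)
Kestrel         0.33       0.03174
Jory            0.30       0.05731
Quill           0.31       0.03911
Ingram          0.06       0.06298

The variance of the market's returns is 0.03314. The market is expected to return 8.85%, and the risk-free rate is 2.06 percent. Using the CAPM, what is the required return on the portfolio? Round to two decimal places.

β_Kestrel = 0.03174 / 0.03314 = 0.9578
β_Jory = 0.05731 / 0.03314 = 1.7293
β_Quill = 0.03911 / 0.03314 = 1.1801
β_Ingram = 0.06298 / 0.03314 = 1.9004
β_P = Σ w_i β_i = 0.33×0.9578 + 0.30×1.7293 + 0.31×1.1801 + 0.06×1.9004 = 1.3147
MRP = 8.85% − 2.06% = 6.79%
E(R_P) = R_f + β_P × MRP = 2.06% + 1.3147 × 6.79% = 10.99%

10.99%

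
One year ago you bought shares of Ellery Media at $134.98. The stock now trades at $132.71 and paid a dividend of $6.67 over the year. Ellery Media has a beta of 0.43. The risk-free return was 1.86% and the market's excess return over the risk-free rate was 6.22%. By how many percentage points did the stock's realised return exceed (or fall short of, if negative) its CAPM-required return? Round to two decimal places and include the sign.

-1.27%

Realised HPR = (P1 + D1 − P0) / P0 = (132.71 + 6.67 − 134.98) / 134.98 = 4.40 / 134.98 = 3.2597%
CAPM required = R_f + β·MRP = 1.86% + 0.43 × 6.22% = 4.5346%
α = realised − required = 3.2597% − 4.5346% = -1.27%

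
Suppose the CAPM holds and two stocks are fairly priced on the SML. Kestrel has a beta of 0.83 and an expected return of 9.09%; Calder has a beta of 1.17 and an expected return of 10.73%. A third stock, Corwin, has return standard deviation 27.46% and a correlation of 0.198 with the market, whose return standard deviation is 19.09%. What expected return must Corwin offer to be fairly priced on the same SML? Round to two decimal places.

6.46%

MRP = (10.73% − 9.09%) / (1.17 − 0.83) = 4.8235%
R_f = 9.09% − 0.83 × 4.8235% = 5.0865%
β_Corwin = ρ·σ_i/σ_m = 0.198 × 27.46 / 19.09 = 0.2848
E(R_Corwin) = R_f + β × MRP = 5.0865% + 0.2848 × 4.8235% = 6.46%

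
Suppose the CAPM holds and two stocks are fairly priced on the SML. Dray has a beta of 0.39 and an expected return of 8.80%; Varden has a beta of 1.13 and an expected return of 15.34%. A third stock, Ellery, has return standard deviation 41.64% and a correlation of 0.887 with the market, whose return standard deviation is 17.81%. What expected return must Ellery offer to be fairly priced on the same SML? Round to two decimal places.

MRP = (15.34% − 8.80%) / (1.13 − 0.39) = 8.8378%
R_f = 8.80% − 0.39 × 8.8378% = 5.3533%
β_Ellery = ρ·σ_i/σ_m = 0.887 × 41.64 / 17.81 = 2.0738
E(R_Ellery) = R_f + β × MRP = 5.3533% + 2.0738 × 8.8378% = 23.68%

23.68%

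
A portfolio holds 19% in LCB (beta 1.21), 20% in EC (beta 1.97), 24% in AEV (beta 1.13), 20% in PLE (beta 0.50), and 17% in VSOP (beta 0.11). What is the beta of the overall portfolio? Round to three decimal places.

β_P = Σ w_i β_i = 0.19×1.21 + 0.20×1.97 + 0.24×1.13 + 0.20×0.50 + 0.17×0.11 = 1.0138

1.014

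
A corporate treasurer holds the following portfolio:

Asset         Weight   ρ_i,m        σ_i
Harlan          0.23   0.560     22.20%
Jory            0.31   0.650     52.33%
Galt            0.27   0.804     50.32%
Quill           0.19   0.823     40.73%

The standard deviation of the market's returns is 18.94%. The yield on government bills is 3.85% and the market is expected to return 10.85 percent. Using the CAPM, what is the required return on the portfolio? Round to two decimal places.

15.19%

β_Harlan = 0.560 × 22.20% / 18.94% = 0.6564
β_Jory = 0.650 × 52.33% / 18.94% = 1.7959
β_Galt = 0.804 × 50.32% / 18.94% = 2.1361
β_Quill = 0.823 × 40.73% / 18.94% = 1.7698
β_P = Σ w_i β_i = 0.23×0.6564 + 0.31×1.7959 + 0.27×2.1361 + 0.19×1.7698 = 1.6207
MRP = 10.85% − 3.85% = 7.00%
E(R_P) = R_f + β_P × MRP = 3.85% + 1.6207 × 7.00% = 15.19%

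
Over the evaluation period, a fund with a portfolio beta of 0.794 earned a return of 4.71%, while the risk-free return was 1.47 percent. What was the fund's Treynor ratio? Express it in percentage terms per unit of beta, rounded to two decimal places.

Treynor = (R_P − R_f) / β_P = (4.71% − 1.47%) / 0.7940 = 3.24% / 0.7940 = 4.08%

4.08%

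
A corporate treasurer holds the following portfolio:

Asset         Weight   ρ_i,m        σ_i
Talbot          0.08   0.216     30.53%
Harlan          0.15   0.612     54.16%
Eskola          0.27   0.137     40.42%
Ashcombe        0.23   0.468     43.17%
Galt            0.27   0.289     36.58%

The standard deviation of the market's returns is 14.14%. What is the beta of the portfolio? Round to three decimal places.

β_Talbot = 0.216 × 30.53% / 14.14% = 0.4664
β_Harlan = 0.612 × 54.16% / 14.14% = 2.3441
β_Eskola = 0.137 × 40.42% / 14.14% = 0.3916
β_Ashcombe = 0.468 × 43.17% / 14.14% = 1.4288
β_Galt = 0.289 × 36.58% / 14.14% = 0.7476
β_P = Σ w_i β_i = 0.08×0.4664 + 0.15×2.3441 + 0.27×0.3916 + 0.23×1.4288 + 0.27×0.7476 = 1.0251

1.025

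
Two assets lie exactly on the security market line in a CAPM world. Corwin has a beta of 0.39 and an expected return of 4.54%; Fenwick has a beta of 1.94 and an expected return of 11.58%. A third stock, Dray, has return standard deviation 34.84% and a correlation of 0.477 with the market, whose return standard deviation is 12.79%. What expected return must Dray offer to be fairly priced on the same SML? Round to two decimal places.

MRP = (11.58% − 4.54%) / (1.94 − 0.39) = 4.5419%
R_f = 4.54% − 0.39 × 4.5419% = 2.7687%
β_Dray = ρ·σ_i/σ_m = 0.477 × 34.84 / 12.79 = 1.2993
E(R_Dray) = R_f + β × MRP = 2.7687% + 1.2993 × 4.5419% = 8.67%

8.67%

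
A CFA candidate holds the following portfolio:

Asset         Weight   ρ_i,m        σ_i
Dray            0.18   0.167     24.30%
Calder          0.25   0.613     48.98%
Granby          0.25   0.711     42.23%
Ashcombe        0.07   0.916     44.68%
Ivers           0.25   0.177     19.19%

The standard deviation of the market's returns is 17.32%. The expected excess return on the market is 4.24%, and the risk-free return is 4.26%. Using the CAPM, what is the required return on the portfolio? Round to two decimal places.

β_Dray = 0.167 × 24.30% / 17.32% = 0.2343
β_Calder = 0.613 × 48.98% / 17.32% = 1.7335
β_Granby = 0.711 × 42.23% / 17.32% = 1.7336
β_Ashcombe = 0.916 × 44.68% / 17.32% = 2.3630
β_Ivers = 0.177 × 19.19% / 17.32% = 0.1961
β_P = Σ w_i β_i = 0.18×0.2343 + 0.25×1.7335 + 0.25×1.7336 + 0.07×2.3630 + 0.25×0.1961 = 1.1234
E(R_P) = R_f + β_P × MRP = 4.26% + 1.1234 × 4.24% = 9.02%

9.02%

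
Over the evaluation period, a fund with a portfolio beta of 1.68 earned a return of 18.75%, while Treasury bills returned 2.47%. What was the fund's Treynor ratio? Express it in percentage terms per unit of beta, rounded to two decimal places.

9.69%

Treynor = (R_P − R_f) / β_P = (18.75% − 2.47%) / 1.6800 = 16.28% / 1.6800 = 9.69%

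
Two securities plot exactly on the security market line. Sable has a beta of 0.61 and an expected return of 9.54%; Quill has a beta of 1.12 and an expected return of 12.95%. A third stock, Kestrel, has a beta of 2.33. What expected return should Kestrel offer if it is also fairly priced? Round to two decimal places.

MRP (SML slope) = (12.95% − 9.54%) / (1.12 − 0.61) = 3.41% / 0.51 = 6.6863%
R_f (intercept) = 9.54% − 0.61 × 6.6863% = 5.4614%
E(R_Kestrel) = R_f + β × MRP = 5.4614% + 2.33 × 6.6863% = 21.04%

21.04%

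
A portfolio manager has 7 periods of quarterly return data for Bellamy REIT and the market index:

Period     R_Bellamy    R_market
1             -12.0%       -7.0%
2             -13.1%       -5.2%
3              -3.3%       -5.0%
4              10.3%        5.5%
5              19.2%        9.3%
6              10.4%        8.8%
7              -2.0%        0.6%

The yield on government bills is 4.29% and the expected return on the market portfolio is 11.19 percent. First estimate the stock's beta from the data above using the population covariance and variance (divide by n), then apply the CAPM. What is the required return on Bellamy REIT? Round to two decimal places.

15.88%

Mean R_i = (-12.0 − 13.1 − 3.3 + 10.3 + 19.2 + 10.4 − 2.0) / 7 = 1.3571%
Mean R_m = (-7.0 − 5.2 − 5.0 + 5.5 + 9.3 + 8.8 + 0.6) / 7 = 1.0000%
Σ(R_i − R̄_i)(R_m − R̄_m) = 484.6500  ⇒  Cov = 484.6500 / 7 = 69.2357
Σ(R_m − R̄_m)² = 288.5800  ⇒  Var(R_m) = 288.5800 / 7 = 41.2257
β = Cov / Var(R_m) = 69.2357 / 41.2257 = 1.6794
MRP = 11.19% − 4.29% = 6.90%
E(R) = R_f + β × MRP = 4.29% + 1.6794 × 6.90% = 15.88%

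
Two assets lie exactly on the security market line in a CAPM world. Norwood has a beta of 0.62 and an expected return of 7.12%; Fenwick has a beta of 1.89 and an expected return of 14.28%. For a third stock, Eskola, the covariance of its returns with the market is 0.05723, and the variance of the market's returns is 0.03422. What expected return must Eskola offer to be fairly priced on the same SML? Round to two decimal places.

13.05%

MRP = (14.28% − 7.12%) / (1.89 − 0.62) = 5.6378%
R_f = 7.12% − 0.62 × 5.6378% = 3.6246%
β_Eskola = Cov / Var(R_m) = 0.05723 / 0.03422 = 1.6724
E(R_Eskola) = R_f + β × MRP = 3.6246% + 1.6724 × 5.6378% = 13.05%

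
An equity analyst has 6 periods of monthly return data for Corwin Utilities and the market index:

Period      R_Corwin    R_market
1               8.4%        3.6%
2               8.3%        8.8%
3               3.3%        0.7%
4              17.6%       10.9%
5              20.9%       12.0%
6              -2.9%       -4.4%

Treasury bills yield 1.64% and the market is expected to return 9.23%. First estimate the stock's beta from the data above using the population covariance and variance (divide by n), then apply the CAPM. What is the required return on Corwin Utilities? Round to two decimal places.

11.49%

Mean R_i = (8.4 + 8.3 + 3.3 + 17.6 + 20.9 − 2.9) / 6 = 9.2667%
Mean R_m = (3.6 + 8.8 + 0.7 + 10.9 + 12.0 − 4.4) / 6 = 5.2667%
Σ(R_i − R̄_i)(R_m − R̄_m) = 268.1633  ⇒  Cov = 268.1633 / 6 = 44.6939
Σ(R_m − R̄_m)² = 206.6333  ⇒  Var(R_m) = 206.6333 / 6 = 34.4389
β = Cov / Var(R_m) = 44.6939 / 34.4389 = 1.2978
MRP = 9.23% − 1.64% = 7.59%
E(R) = R_f + β × MRP = 1.64% + 1.2978 × 7.59% = 11.49%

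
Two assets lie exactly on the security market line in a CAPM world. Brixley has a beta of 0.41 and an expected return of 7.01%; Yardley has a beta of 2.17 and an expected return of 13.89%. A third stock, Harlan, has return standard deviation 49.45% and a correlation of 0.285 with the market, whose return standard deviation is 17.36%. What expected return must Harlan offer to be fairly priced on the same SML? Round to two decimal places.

8.58%

MRP = (13.89% − 7.01%) / (2.17 − 0.41) = 3.9091%
R_f = 7.01% − 0.41 × 3.9091% = 5.4073%
β_Harlan = ρ·σ_i/σ_m = 0.285 × 49.45 / 17.36 = 0.8118
E(R_Harlan) = R_f + β × MRP = 5.4073% + 0.8118 × 3.9091% = 8.58%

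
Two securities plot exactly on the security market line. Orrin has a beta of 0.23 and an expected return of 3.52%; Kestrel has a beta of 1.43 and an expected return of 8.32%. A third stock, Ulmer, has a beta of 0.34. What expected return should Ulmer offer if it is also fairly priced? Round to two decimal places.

MRP (SML slope) = (8.32% − 3.52%) / (1.43 − 0.23) = 4.80% / 1.20 = 4.0000%
R_f (intercept) = 3.52% − 0.23 × 4.0000% = 2.6000%
E(R_Ulmer) = R_f + β × MRP = 2.6000% + 0.34 × 4.0000% = 3.96%

3.96%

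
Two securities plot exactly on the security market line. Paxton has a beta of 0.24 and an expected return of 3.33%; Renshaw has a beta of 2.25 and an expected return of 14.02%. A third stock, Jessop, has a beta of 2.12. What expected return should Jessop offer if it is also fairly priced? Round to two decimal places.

MRP (SML slope) = (14.02% − 3.33%) / (2.25 − 0.24) = 10.69% / 2.01 = 5.3184%
R_f (intercept) = 3.33% − 0.24 × 5.3184% = 2.0536%
E(R_Jessop) = R_f + β × MRP = 2.0536% + 2.12 × 5.3184% = 13.33%

13.33%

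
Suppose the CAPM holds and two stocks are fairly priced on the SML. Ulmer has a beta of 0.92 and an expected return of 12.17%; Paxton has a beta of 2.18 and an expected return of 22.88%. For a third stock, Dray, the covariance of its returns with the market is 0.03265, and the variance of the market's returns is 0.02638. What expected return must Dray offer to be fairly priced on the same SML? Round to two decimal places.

14.87%

MRP = (22.88% − 12.17%) / (2.18 − 0.92) = 8.5000%
R_f = 12.17% − 0.92 × 8.5000% = 4.3500%
β_Dray = Cov / Var(R_m) = 0.03265 / 0.02638 = 1.2377
E(R_Dray) = R_f + β × MRP = 4.3500% + 1.2377 × 8.5000% = 14.87%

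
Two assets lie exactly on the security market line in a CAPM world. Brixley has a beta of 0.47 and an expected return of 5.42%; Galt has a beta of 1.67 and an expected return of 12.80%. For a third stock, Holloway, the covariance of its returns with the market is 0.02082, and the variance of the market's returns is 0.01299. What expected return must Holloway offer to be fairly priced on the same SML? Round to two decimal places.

12.39%

MRP = (12.80% − 5.42%) / (1.67 − 0.47) = 6.1500%
R_f = 5.42% − 0.47 × 6.1500% = 2.5295%
β_Holloway = Cov / Var(R_m) = 0.02082 / 0.01299 = 1.6028
E(R_Holloway) = R_f + β × MRP = 2.5295% + 1.6028 × 6.1500% = 12.39%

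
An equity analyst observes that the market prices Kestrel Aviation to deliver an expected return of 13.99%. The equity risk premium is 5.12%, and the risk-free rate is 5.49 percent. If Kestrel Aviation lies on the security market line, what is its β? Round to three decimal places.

β = (E(R) − R_f) / MRP = (13.99% − 5.49%) / 5.12% = 8.50% / 5.12% = 1.660

1.660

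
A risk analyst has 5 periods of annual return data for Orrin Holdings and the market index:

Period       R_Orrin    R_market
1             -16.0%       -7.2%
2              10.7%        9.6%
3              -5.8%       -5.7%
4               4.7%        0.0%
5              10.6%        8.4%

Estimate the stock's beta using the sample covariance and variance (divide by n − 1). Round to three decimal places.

Mean R_i = (-16.0 + 10.7 − 5.8 + 4.7 + 10.6) / 5 = 0.8400%
Mean R_m = (-7.2 + 9.6 − 5.7 + 0.0 + 8.4) / 5 = 1.0200%
Σ(R_i − R̄_i)(R_m − R̄_m) = 335.7360  ⇒  Cov = 335.7360 / 4 = 83.9340
Σ(R_m − R̄_m)² = 241.8480  ⇒  Var(R_m) = 241.8480 / 4 = 60.4620
β = Cov / Var(R_m) = 83.9340 / 60.4620 = 1.3882

1.388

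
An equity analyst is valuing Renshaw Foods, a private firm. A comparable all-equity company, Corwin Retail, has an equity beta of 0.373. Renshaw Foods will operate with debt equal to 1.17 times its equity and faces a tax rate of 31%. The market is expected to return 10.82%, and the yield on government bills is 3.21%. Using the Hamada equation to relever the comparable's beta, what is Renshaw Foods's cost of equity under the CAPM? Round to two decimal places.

8.34%

β_L = β_U × [1 + (1 − t)(D/E)] = 0.373 × [1 + (1 − 0.31) × 1.17]
    = 0.373 × [1 + 0.69 × 1.17] = 0.373 × 1.8073 = 0.6741
MRP = 10.82% − 3.21% = 7.61%
E(R) = R_f + β_L × MRP = 3.21% + 0.6741 × 7.61% = 8.34%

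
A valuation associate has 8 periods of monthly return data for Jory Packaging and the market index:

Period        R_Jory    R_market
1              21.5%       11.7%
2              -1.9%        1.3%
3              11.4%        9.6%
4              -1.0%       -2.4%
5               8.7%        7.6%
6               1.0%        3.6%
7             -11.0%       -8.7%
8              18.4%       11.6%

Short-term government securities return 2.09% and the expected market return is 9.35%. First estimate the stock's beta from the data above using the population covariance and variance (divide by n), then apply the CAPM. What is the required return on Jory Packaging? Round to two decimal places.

12.63%

Mean R_i = (21.5 − 1.9 + 11.4 − 1.0 + 8.7 + 1.0 − 11.0 + 18.4) / 8 = 5.8875%
Mean R_m = (11.7 + 1.3 + 9.6 − 2.4 + 7.6 + 3.6 − 8.7 + 11.6) / 8 = 4.2875%
Σ(R_i − R̄_i)(R_m − R̄_m) = 537.8388  ⇒  Cov = 537.8388 / 8 = 67.2299
Σ(R_m − R̄_m)² = 370.4088  ⇒  Var(R_m) = 370.4088 / 8 = 46.3011
β = Cov / Var(R_m) = 67.2299 / 46.3011 = 1.4520
MRP = 9.35% − 2.09% = 7.26%
E(R) = R_f + β × MRP = 2.09% + 1.4520 × 7.26% = 12.63%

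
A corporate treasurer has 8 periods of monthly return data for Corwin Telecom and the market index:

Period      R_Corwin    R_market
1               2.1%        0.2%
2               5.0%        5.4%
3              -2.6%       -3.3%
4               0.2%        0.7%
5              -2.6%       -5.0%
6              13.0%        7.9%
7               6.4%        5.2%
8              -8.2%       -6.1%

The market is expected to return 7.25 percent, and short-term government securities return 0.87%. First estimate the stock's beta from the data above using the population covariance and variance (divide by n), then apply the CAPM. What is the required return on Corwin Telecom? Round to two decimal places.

Mean R_i = (2.1 + 5.0 − 2.6 + 0.2 − 2.6 + 13.0 + 6.4 − 8.2) / 8 = 1.6625%
Mean R_m = (0.2 + 5.4 − 3.3 + 0.7 − 5.0 + 7.9 + 5.2 − 6.1) / 8 = 0.6250%
Σ(R_i − R̄_i)(R_m − R̄_m) = 226.8275  ⇒  Cov = 226.8275 / 8 = 28.3534
Σ(R_m − R̄_m)² = 189.1150  ⇒  Var(R_m) = 189.1150 / 8 = 23.6394
β = Cov / Var(R_m) = 28.3534 / 23.6394 = 1.1994
MRP = 7.25% − 0.87% = 6.38%
E(R) = R_f + β × MRP = 0.87% + 1.1994 × 6.38% = 8.52%

8.52%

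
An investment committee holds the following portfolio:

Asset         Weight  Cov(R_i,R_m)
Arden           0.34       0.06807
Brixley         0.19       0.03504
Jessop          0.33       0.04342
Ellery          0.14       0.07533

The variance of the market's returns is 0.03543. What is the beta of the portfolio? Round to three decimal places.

1.543

β_Arden = 0.06807 / 0.03543 = 1.9213
β_Brixley = 0.03504 / 0.03543 = 0.9890
β_Jessop = 0.04342 / 0.03543 = 1.2255
β_Ellery = 0.07533 / 0.03543 = 2.1262
β_P = Σ w_i β_i = 0.34×1.9213 + 0.19×0.9890 + 0.33×1.2255 + 0.14×2.1262 = 1.5432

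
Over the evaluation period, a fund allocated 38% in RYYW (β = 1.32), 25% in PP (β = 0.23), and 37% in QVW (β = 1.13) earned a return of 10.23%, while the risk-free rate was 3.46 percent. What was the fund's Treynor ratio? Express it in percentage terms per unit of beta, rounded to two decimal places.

β_P = 0.38×1.32 + 0.25×0.23 + 0.37×1.13 = 0.9772
Treynor = (R_P − R_f) / β_P = (10.23% − 3.46%) / 0.9772 = 6.77% / 0.9772 = 6.93%

6.93%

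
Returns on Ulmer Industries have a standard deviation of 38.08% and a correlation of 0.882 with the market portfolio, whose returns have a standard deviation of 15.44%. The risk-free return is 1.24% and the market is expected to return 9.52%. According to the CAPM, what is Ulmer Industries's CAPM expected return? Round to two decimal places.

19.25%

β = ρ × σ_i / σ_m = 0.882 × 38.08% / 15.44% = 2.1753
MRP = 9.52% − 1.24% = 8.28%
E(R) = 1.24% + 2.1753 × 8.28% = 19.25%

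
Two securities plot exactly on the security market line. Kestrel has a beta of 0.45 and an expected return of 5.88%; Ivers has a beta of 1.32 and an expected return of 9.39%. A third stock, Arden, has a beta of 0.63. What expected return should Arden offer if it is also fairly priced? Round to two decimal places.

MRP (SML slope) = (9.39% − 5.88%) / (1.32 − 0.45) = 3.51% / 0.87 = 4.0345%
R_f (intercept) = 5.88% − 0.45 × 4.0345% = 4.0645%
E(R_Arden) = R_f + β × MRP = 4.0645% + 0.63 × 4.0345% = 6.61%

6.61%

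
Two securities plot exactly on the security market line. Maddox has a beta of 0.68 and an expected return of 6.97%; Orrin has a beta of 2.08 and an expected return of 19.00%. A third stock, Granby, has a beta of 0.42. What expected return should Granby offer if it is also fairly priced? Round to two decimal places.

4.74%

MRP (SML slope) = (19.00% − 6.97%) / (2.08 − 0.68) = 12.03% / 1.40 = 8.5929%
R_f (intercept) = 6.97% − 0.68 × 8.5929% = 1.1268%
E(R_Granby) = R_f + β × MRP = 1.1268% + 0.42 × 8.5929% = 4.74%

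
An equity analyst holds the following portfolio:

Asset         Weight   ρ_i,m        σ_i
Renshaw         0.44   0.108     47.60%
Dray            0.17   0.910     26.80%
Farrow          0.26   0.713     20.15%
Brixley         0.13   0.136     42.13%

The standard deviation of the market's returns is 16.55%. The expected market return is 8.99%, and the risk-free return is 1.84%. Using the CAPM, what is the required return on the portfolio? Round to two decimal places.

6.54%

β_Renshaw = 0.108 × 47.60% / 16.55% = 0.3106
β_Dray = 0.910 × 26.80% / 16.55% = 1.4736
β_Farrow = 0.713 × 20.15% / 16.55% = 0.8681
β_Brixley = 0.136 × 42.13% / 16.55% = 0.3462
β_P = Σ w_i β_i = 0.44×0.3106 + 0.17×1.4736 + 0.26×0.8681 + 0.13×0.3462 = 0.6579
MRP = 8.99% − 1.84% = 7.15%
E(R_P) = R_f + β_P × MRP = 1.84% + 0.6579 × 7.15% = 6.54%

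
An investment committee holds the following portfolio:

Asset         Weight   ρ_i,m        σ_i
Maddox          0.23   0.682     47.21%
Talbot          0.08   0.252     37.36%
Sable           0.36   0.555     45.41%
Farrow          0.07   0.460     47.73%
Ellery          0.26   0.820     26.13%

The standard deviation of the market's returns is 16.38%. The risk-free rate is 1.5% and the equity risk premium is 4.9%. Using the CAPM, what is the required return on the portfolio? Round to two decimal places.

β_Maddox = 0.682 × 47.21% / 16.38% = 1.9656
β_Talbot = 0.252 × 37.36% / 16.38% = 0.5748
β_Sable = 0.555 × 45.41% / 16.38% = 1.5386
β_Farrow = 0.460 × 47.73% / 16.38% = 1.3404
β_Ellery = 0.820 × 26.13% / 16.38% = 1.3081
β_P = Σ w_i β_i = 0.23×1.9656 + 0.08×0.5748 + 0.36×1.5386 + 0.07×1.3404 + 0.26×1.3081 = 1.4859
E(R_P) = R_f + β_P × MRP = 1.5% + 1.4859 × 4.9% = 8.78%

8.78%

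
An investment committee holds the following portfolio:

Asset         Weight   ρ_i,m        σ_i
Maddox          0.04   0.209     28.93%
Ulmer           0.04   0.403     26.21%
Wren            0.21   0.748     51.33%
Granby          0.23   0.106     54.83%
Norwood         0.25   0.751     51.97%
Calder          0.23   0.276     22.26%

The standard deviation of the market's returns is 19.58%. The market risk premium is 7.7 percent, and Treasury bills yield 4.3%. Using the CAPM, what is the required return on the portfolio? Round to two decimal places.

12.65%

β_Maddox = 0.209 × 28.93% / 19.58% = 0.3088
β_Ulmer = 0.403 × 26.21% / 19.58% = 0.5395
β_Wren = 0.748 × 51.33% / 19.58% = 1.9609
β_Granby = 0.106 × 54.83% / 19.58% = 0.2968
β_Norwood = 0.751 × 51.97% / 19.58% = 1.9933
β_Calder = 0.276 × 22.26% / 19.58% = 0.3138
β_P = Σ w_i β_i = 0.04×0.3088 + 0.04×0.5395 + 0.21×1.9609 + 0.23×0.2968 + 0.25×1.9933 + 0.23×0.3138 = 1.0845
E(R_P) = R_f + β_P × MRP = 4.3% + 1.0845 × 7.7% = 12.65%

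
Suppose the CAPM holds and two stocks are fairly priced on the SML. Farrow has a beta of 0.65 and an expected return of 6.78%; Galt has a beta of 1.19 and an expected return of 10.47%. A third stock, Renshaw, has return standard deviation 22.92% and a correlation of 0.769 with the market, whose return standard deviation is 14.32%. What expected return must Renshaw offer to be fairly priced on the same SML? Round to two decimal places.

MRP = (10.47% − 6.78%) / (1.19 − 0.65) = 6.8333%
R_f = 6.78% − 0.65 × 6.8333% = 2.3384%
β_Renshaw = ρ·σ_i/σ_m = 0.769 × 22.92 / 14.32 = 1.2308
E(R_Renshaw) = R_f + β × MRP = 2.3384% + 1.2308 × 6.8333% = 10.75%

10.75%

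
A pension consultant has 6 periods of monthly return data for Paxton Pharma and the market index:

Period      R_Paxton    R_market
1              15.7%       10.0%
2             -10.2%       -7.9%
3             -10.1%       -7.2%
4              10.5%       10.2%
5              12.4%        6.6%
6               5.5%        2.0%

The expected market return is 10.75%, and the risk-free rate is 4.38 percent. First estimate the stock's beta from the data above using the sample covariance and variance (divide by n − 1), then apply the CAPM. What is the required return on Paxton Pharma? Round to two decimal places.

Mean R_i = (15.7 − 10.2 − 10.1 + 10.5 + 12.4 + 5.5) / 6 = 3.9667%
Mean R_m = (10.0 − 7.9 − 7.2 + 10.2 + 6.6 + 2.0) / 6 = 2.2833%
Σ(R_i − R̄_i)(R_m − R̄_m) = 455.8967  ⇒  Cov = 455.8967 / 5 = 91.1793
Σ(R_m − R̄_m)² = 334.5683  ⇒  Var(R_m) = 334.5683 / 5 = 66.9137
β = Cov / Var(R_m) = 91.1793 / 66.9137 = 1.3626
MRP = 10.75% − 4.38% = 6.37%
E(R) = R_f + β × MRP = 4.38% + 1.3626 × 6.37% = 13.06%

13.06%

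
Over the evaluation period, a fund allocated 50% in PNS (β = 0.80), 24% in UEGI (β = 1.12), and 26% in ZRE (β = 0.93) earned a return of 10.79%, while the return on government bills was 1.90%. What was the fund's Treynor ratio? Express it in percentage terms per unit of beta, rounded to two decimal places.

9.76%

β_P = 0.50×0.80 + 0.24×1.12 + 0.26×0.93 = 0.9106
Treynor = (R_P − R_f) / β_P = (10.79% − 1.90%) / 0.9106 = 8.89% / 0.9106 = 9.76%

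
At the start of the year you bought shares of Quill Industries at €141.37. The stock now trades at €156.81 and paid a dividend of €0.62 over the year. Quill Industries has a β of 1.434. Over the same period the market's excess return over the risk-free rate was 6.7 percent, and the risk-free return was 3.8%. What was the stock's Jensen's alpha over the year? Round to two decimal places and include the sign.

-2.05%

Realised HPR = (P1 + D1 − P0) / P0 = (156.81 + 0.62 − 141.37) / 141.37 = 16.06 / 141.37 = 11.3603%
CAPM required = R_f + β·MRP = 3.8% + 1.434 × 6.7% = 13.4078%
α = realised − required = 11.3603% − 13.4078% = -2.05%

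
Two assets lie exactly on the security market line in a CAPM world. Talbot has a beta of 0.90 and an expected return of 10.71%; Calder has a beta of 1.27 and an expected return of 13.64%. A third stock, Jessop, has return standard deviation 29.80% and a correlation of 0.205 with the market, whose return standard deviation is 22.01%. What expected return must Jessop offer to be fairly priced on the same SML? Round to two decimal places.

5.78%

MRP = (13.64% − 10.71%) / (1.27 − 0.90) = 7.9189%
R_f = 10.71% − 0.90 × 7.9189% = 3.5830%
β_Jessop = ρ·σ_i/σ_m = 0.205 × 29.80 / 22.01 = 0.2776
E(R_Jessop) = R_f + β × MRP = 3.5830% + 0.2776 × 7.9189% = 5.78%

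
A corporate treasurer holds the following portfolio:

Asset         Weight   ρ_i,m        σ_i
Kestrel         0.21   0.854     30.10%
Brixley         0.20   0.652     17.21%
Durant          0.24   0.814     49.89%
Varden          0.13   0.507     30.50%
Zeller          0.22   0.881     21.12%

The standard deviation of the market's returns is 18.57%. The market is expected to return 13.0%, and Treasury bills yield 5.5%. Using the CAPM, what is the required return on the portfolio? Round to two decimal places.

β_Kestrel = 0.854 × 30.10% / 18.57% = 1.3842
β_Brixley = 0.652 × 17.21% / 18.57% = 0.6042
β_Durant = 0.814 × 49.89% / 18.57% = 2.1869
β_Varden = 0.507 × 30.50% / 18.57% = 0.8327
β_Zeller = 0.881 × 21.12% / 18.57% = 1.0020
β_P = Σ w_i β_i = 0.21×1.3842 + 0.20×0.6042 + 0.24×2.1869 + 0.13×0.8327 + 0.22×1.0020 = 1.2651
MRP = 13.0% − 5.5% = 7.50%
E(R_P) = R_f + β_P × MRP = 5.5% + 1.2651 × 7.5% = 14.99%

14.99%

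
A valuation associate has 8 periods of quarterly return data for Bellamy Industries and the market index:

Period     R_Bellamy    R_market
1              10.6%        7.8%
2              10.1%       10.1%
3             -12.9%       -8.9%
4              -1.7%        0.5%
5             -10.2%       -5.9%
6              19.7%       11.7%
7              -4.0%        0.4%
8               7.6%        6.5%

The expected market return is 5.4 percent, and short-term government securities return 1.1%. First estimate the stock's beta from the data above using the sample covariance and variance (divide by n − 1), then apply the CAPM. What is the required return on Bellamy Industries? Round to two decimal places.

Mean R_i = (10.6 + 10.1 − 12.9 − 1.7 − 10.2 + 19.7 − 4.0 + 7.6) / 8 = 2.4000%
Mean R_m = (7.8 + 10.1 − 8.9 + 0.5 − 5.9 + 11.7 + 0.4 + 6.5) / 8 = 2.7750%
Σ(R_i − R̄_i)(R_m − R̄_m) = 583.8400  ⇒  Cov = 583.8400 / 7 = 83.4057
Σ(R_m − R̄_m)² = 394.8150  ⇒  Var(R_m) = 394.8150 / 7 = 56.4021
β = Cov / Var(R_m) = 83.4057 / 56.4021 = 1.4788
MRP = 5.4% − 1.1% = 4.30%
E(R) = R_f + β × MRP = 1.1% + 1.4788 × 4.3% = 7.46%

7.46%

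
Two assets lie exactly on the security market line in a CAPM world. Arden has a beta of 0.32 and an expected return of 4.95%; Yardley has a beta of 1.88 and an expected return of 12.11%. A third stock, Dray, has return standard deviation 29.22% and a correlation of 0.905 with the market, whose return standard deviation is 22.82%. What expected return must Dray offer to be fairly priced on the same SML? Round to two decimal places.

MRP = (12.11% − 4.95%) / (1.88 − 0.32) = 4.5897%
R_f = 4.95% − 0.32 × 4.5897% = 3.4813%
β_Dray = ρ·σ_i/σ_m = 0.905 × 29.22 / 22.82 = 1.1588
E(R_Dray) = R_f + β × MRP = 3.4813% + 1.1588 × 4.5897% = 8.80%

8.80%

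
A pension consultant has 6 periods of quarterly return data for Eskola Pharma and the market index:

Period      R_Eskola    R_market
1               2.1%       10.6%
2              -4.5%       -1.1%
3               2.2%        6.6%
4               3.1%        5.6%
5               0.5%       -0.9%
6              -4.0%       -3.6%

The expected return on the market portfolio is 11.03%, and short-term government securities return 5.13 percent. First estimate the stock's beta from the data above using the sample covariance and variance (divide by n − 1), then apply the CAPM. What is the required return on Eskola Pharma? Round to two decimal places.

Mean R_i = (2.1 − 4.5 + 2.2 + 3.1 + 0.5 − 4.0) / 6 = -0.1000%
Mean R_m = (10.6 − 1.1 + 6.6 + 5.6 − 0.9 − 3.6) / 6 = 2.8667%
Σ(R_i − R̄_i)(R_m − R̄_m) = 74.7600  ⇒  Cov = 74.7600 / 5 = 14.9520
Σ(R_m − R̄_m)² = 152.9533  ⇒  Var(R_m) = 152.9533 / 5 = 30.5907
β = Cov / Var(R_m) = 14.9520 / 30.5907 = 0.4888
MRP = 11.03% − 5.13% = 5.90%
E(R) = R_f + β × MRP = 5.13% + 0.4888 × 5.90% = 8.01%

8.01%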